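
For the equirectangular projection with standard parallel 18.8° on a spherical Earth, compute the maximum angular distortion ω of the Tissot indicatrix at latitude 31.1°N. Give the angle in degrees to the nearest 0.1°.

The equidistant cylindrical projection with φ₀ = 18.8° has h = 1 (meridians true) and k = cos φ₀ / cos φ along parallels.
At 31.1°: h = 1.000, k = 1.106; principal scales a = 1.106, b = 1.000.
sin(ω/2) = (a − b)/(a + b) = 0.1056/2.106 = 0.05013, so ω = 2 arcsin(0.05013) ≈ 5.7°.

5.7°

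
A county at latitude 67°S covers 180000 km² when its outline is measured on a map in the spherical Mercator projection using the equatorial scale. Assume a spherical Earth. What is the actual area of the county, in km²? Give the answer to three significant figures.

27500 km²

The Mercator projection is conformal; its linear scale factor is the same in every direction and equals sec φ = 1/cos φ.
Areal scale = k² = sec²φ = 1/cos²(67°) = 1/0.3907² = 6.550.
True area = apparent / (areal scale) = 180000 / 6.550 ≈ 27500 km².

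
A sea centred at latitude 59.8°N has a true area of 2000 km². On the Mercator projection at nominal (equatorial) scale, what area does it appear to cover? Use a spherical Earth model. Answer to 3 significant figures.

7900 km²

The Mercator projection is conformal; its linear scale factor is the same in every direction and equals sec φ = 1/cos φ.
Areal scale = k² = sec²φ = 1/cos²(59.8°) = 1/0.5030² = 3.952.
Apparent area = 2000 × 3.952 ≈ 7900 km².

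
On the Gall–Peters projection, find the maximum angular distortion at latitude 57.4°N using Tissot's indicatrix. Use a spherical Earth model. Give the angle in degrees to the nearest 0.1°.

30.8°

The Gall–Peters projection is cylindrical equal-area with φ₀ = 45°. For cylindrical equal-area with standard parallel φ₀, h = cos φ / cos φ₀ and k = cos φ₀ / cos φ, so h·k = 1.
At 57.4°: h = 0.7619, k = 1.312; principal scales a = 1.312, b = 0.7619.
sin(ω/2) = (a − b)/(a + b) = 0.5505/2.074 = 0.2654, so ω = 2 arcsin(0.2654) ≈ 30.8°.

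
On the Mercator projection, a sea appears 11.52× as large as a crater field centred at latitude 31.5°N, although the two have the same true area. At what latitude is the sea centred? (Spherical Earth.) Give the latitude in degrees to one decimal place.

75.5°

For equal true areas on Mercator, apparent areas scale as sec²φ, so the ratio is cos²φ₂ / cos²φ₁.
cos²φ₂ / cos²φ₁ = 11.52  ⇒  cos φ₁ = cos 31.5° / √11.52 = 0.8526/3.394 = 0.2512.
φ₁ = arccos(0.2512) ≈ 75.5°.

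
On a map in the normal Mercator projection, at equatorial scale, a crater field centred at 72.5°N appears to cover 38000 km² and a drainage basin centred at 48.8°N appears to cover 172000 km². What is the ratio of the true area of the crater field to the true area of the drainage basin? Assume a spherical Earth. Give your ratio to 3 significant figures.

On Mercator the areal scale is sec²φ, so true area = apparent × cos²φ.
True area of crater field: 38000 × cos²(72.5°) = 38000 × 0.09042 = 3436 km².
True area of drainage basin: 172000 × cos²(48.8°) = 172000 × 0.4339 = 74630 km².
Ratio = 3436 / 74630 ≈ 0.0460.

0.0460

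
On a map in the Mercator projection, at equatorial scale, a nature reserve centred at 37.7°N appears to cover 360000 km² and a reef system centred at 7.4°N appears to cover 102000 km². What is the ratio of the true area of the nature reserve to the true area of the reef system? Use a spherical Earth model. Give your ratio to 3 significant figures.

2.25

On Mercator the areal scale is sec²φ, so true area = apparent × cos²φ.
True area of nature reserve: 360000 × cos²(37.7°) = 360000 × 0.6260 = 225400 km².
True area of reef system: 102000 × cos²(7.4°) = 102000 × 0.9834 = 100300 km².
Ratio = 225400 / 100300 ≈ 2.25.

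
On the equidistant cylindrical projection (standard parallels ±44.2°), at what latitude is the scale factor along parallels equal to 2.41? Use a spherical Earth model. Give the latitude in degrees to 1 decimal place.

With standard parallel φ₀ = 44.2°, the equirectangular projection gives x = Rλ cos φ₀, y = Rφ, so h = 1 and k = cos 44.2° / cos φ.
k = cos φ₀ / cos φ = 2.41  ⇒  cos φ = cos 44.2° / 2.41 = 0.2975.
φ = arccos(0.2975) ≈ 72.7°.

72.7°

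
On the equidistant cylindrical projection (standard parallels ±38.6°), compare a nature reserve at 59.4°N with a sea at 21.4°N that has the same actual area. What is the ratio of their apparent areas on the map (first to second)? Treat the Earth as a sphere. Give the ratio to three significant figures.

With standard parallel φ₀ = 38.6°, the equirectangular projection gives x = Rλ cos φ₀, y = Rφ, so h = 1 and k = cos 38.6° / cos φ.
Areal scale at 59.4°: h·k = 1.000 × 1.535 = 1.535.
Areal scale at 21.4°: h·k = 1.000 × 0.8394 = 0.8394.
Ratio = 1.535/0.8394 ≈ 1.83.

1.83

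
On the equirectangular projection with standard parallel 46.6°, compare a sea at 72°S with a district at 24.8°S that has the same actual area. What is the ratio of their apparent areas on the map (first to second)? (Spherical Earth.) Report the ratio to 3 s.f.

2.94

With standard parallel φ₀ = 46.6°, the equirectangular projection gives x = Rλ cos φ₀, y = Rφ, so h = 1 and k = cos 46.6° / cos φ.
Areal scale at 72°: h·k = 1.000 × 2.223 = 2.223.
Areal scale at 24.8°: h·k = 1.000 × 0.7569 = 0.7569.
Ratio = 2.223/0.7569 ≈ 2.94.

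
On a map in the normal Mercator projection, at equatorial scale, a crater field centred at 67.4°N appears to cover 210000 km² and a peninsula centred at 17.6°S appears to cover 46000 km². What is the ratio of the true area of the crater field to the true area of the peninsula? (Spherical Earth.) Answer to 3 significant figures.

On Mercator the areal scale is sec²φ, so true area = apparent × cos²φ.
True area of crater field: 210000 × cos²(67.4°) = 210000 × 0.1477 = 31010 km².
True area of peninsula: 46000 × cos²(17.6°) = 46000 × 0.9086 = 41790 km².
Ratio = 31010 / 41790 ≈ 0.742.

0.742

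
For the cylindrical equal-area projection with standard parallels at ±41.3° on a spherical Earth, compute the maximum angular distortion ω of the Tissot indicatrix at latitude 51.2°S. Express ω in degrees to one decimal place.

20.7°

A cylindrical equal-area projection with standard parallel φ₀ has meridian scale h = cos φ / cos φ₀ and parallel scale k = cos φ₀ / cos φ (so areas are preserved, h·k = 1).
At 51.2°: h = 0.8341, k = 1.199; principal scales a = 1.199, b = 0.8341.
sin(ω/2) = (a − b)/(a + b) = 0.3649/2.033 = 0.1795, so ω = 2 arcsin(0.1795) ≈ 20.7°.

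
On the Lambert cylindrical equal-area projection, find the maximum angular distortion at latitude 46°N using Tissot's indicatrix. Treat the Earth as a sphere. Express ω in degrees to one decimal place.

The Lambert cylindrical equal-area projection is the cylindrical equal-area projection with its standard parallel at the equator (φ₀ = 0). Cylindrical equal-area (φ₀ = 0°): h = cos φ / cos 0° along meridians, k = cos 0° / cos φ along parallels; h·k = 1.
At 46°: h = 0.6947, k = 1.440; principal scales a = 1.440, b = 0.6947.
sin(ω/2) = (a − b)/(a + b) = 0.7449/2.134 = 0.3490, so ω = 2 arcsin(0.3490) ≈ 40.9°.

40.9°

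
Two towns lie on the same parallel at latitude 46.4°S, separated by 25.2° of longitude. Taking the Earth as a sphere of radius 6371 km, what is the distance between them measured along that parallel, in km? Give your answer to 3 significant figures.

1930 km

Arc length along a parallel = R cos φ · Δλ (with Δλ in radians).
= 6371 × cos 46.4° × (25.2° × π/180) = 6371 × 0.6896 × 0.4398 ≈ 1930 km.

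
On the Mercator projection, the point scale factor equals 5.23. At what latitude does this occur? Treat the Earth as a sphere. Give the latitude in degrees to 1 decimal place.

Mercator scale is k = sec φ = 1/cos φ.
1/cos φ = 5.23  ⇒  cos φ = 0.1912  ⇒  φ = arccos(0.1912) ≈ 79.0°.

79.0°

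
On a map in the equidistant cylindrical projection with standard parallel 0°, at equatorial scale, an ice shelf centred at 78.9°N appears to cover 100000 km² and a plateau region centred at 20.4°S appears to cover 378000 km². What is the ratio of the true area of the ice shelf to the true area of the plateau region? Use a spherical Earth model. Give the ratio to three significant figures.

0.0543

On the plate carrée, areal scale = h·k = 1 × sec φ, so true area = apparent × cos φ.
True area of ice shelf: 100000 × cos(78.9°) = 100000 × 0.1925 = 19250 km².
True area of plateau region: 378000 × cos(20.4°) = 378000 × 0.9373 = 354300 km².
Ratio = 19250 / 354300 ≈ 0.0543.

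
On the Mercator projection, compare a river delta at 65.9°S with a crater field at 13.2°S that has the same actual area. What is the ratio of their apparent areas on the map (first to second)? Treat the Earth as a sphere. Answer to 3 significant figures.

5.68

On Mercator, area is exaggerated by sec²φ = 1/cos²φ.
At 65.9°: sec²(65.9°) = 1/0.4083² = 5.998.
At 13.2°: sec²(13.2°) = 1/0.9736² = 1.055.
Ratio = 5.998/1.055 = cos²(13.2°)/cos²(65.9°) ≈ 5.68.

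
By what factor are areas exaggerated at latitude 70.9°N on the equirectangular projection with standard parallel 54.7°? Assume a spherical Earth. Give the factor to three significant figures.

In the equirectangular projection with standard parallel φ₀ = 54.7° (x = Rλ cos φ₀, y = Rφ), meridians are true-scale (h = 1) and the parallel scale is k = cos φ₀ / cos φ.
Areal scale = h·k = 1 × cos φ₀ / cos φ; at 70.9°, h = 1.000, k = 1.766, so h·k = 1.766.

1.77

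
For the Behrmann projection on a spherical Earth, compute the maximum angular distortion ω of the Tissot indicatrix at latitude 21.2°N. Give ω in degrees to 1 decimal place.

8.4°

Behrmann is a cylindrical equal-area projection with standard parallels at ±30°. Cylindrical equal-area (φ₀ = 30°): h = cos φ / cos 30° along meridians, k = cos 30° / cos φ along parallels; h·k = 1.
At 21.2°: h = 1.077, k = 0.9289; principal scales a = 1.077, b = 0.9289.
sin(ω/2) = (a − b)/(a + b) = 0.1477/2.005 = 0.07363, so ω = 2 arcsin(0.07363) ≈ 8.4°.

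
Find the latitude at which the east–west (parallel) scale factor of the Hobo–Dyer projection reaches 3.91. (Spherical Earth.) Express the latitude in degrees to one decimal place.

The Hobo–Dyer projection is cylindrical equal-area with φ₀ = 37.5°. Cylindrical equal-area (φ₀ = 37.5°): h = cos φ / cos 37.5° along meridians, k = cos 37.5° / cos φ along parallels; h·k = 1.
k = cos φ₀ / cos φ = 3.91  ⇒  cos φ = cos 37.5° / 3.91 = 0.2029.
φ = arccos(0.2029) ≈ 78.3°.

78.3°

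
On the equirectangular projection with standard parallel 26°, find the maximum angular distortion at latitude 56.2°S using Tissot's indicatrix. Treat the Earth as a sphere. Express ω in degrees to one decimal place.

In the equirectangular projection with standard parallel φ₀ = 26° (x = Rλ cos φ₀, y = Rφ), meridians are true-scale (h = 1) and the parallel scale is k = cos φ₀ / cos φ.
At 56.2°: h = 1.000, k = 1.616; principal scales a = 1.616, b = 1.000.
sin(ω/2) = (a − b)/(a + b) = 0.6157/2.616 = 0.2354, so ω = 2 arcsin(0.2354) ≈ 27.2°.

27.2°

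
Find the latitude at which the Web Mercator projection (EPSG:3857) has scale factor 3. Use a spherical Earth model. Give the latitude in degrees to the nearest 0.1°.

Mercator scale is k = sec φ = 1/cos φ.
1/cos φ = 3  ⇒  cos φ = 0.3333  ⇒  φ = arccos(0.3333) ≈ 70.5°.

70.5°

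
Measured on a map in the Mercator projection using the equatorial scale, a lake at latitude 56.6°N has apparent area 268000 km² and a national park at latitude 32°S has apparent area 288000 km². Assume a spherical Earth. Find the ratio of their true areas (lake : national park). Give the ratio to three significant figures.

0.392

Since Mercator area scale is 1/cos²φ, the true area equals the apparent area multiplied by cos²φ.
True area of lake: 268000 × cos²(56.6°) = 268000 × 0.3030 = 81210 km².
True area of national park: 288000 × cos²(32°) = 288000 × 0.7192 = 207100 km².
Ratio = 81210 / 207100 ≈ 0.392.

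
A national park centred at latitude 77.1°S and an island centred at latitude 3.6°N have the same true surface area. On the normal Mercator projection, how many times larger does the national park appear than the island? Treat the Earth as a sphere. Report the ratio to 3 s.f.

Mercator is conformal with k = sec φ, so areal scale = k² = sec²φ.
At 77.1°: sec²(77.1°) = 1/0.2233² = 20.06.
At 3.6°: sec²(3.6°) = 1/0.9980² = 1.004.
Ratio = 20.06/1.004 = cos²(3.6°)/cos²(77.1°) ≈ 20.0.

20.0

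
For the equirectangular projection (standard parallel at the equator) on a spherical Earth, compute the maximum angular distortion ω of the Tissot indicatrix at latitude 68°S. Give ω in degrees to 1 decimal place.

54.1°

Plate carrée maps x = Rλ, y = Rφ. The meridian scale is h = 1 and the parallel scale is k = 1/cos φ = sec φ.
At 68°: h = 1.000, k = 2.669; principal scales a = 2.669, b = 1.000.
sin(ω/2) = (a − b)/(a + b) = 1.669/3.669 = 0.4550, so ω = 2 arcsin(0.4550) ≈ 54.1°.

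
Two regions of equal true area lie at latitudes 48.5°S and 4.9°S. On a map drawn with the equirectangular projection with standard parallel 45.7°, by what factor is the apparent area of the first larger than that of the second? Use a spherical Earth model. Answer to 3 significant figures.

The equidistant cylindrical projection with φ₀ = 45.7° has h = 1 (meridians true) and k = cos φ₀ / cos φ along parallels.
Areal scale at 48.5°: h·k = 1.000 × 1.054 = 1.054.
Areal scale at 4.9°: h·k = 1.000 × 0.7010 = 0.7010.
Ratio = 1.054/0.7010 ≈ 1.50.

1.50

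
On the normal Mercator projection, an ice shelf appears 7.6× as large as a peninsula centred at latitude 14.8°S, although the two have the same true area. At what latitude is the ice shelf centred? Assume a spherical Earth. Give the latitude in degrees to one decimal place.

69.5°

For equal true areas on Mercator, apparent areas scale as sec²φ, so the ratio is cos²φ₂ / cos²φ₁.
cos²φ₂ / cos²φ₁ = 7.6  ⇒  cos φ₁ = cos 14.8° / √7.6 = 0.9668/2.757 = 0.3507.
φ₁ = arccos(0.3507) ≈ 69.5°.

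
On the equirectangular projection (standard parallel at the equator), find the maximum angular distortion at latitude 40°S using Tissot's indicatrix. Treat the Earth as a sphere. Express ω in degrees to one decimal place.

15.2°

In the plate carrée (x = Rλ, y = Rφ), meridians are true-scale (h = 1) and parallels are stretched by k = sec φ.
At 40°: h = 1.000, k = 1.305; principal scales a = 1.305, b = 1.000.
sin(ω/2) = (a − b)/(a + b) = 0.3054/2.305 = 0.1325, so ω = 2 arcsin(0.1325) ≈ 15.2°.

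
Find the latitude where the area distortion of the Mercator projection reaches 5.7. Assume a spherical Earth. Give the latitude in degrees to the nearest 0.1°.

65.2°

Mercator areal scale is sec²φ.
sec²φ = 5.7  ⇒  cos²φ = 0.1754  ⇒  cos φ = 0.4189.
φ = arccos(0.4189) ≈ 65.2°.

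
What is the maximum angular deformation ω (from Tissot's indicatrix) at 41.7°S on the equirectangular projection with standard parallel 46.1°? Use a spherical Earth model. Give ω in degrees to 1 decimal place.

4.2°

The equidistant cylindrical projection with φ₀ = 46.1° has h = 1 (meridians true) and k = cos φ₀ / cos φ along parallels.
At 41.7°: h = 1.000, k = 0.9287; principal scales a = 1.000, b = 0.9287.
sin(ω/2) = (a − b)/(a + b) = 0.07130/1.929 = 0.03697, so ω = 2 arcsin(0.03697) ≈ 4.2°.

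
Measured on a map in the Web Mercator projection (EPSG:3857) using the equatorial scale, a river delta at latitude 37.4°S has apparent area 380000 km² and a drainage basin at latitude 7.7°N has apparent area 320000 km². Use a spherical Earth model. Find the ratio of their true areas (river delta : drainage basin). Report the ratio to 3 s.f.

On Mercator the areal scale is sec²φ, so true area = apparent × cos²φ.
True area of river delta: 380000 × cos²(37.4°) = 380000 × 0.6311 = 239800 km².
True area of drainage basin: 320000 × cos²(7.7°) = 320000 × 0.9820 = 314300 km².
Ratio = 239800 / 314300 ≈ 0.763.

0.763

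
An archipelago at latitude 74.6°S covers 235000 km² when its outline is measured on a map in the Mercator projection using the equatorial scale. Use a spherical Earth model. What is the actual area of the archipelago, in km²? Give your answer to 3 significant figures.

Mercator is conformal, so the point scale is isotropic: h = k = sec φ = 1/cos φ.
Areal scale = k² = sec²φ = 1/cos²(74.6°) = 1/0.2656² = 14.18.
True area = apparent / (areal scale) = 235000 / 14.18 ≈ 16600 km².

16600 km²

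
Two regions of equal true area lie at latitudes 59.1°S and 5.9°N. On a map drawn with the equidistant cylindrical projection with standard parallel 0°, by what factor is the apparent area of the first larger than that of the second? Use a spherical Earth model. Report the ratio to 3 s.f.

In the plate carrée (x = Rλ, y = Rφ), meridians are true-scale (h = 1) and parallels are stretched by k = sec φ.
Areal scale at 59.1°: h·k = 1.000 × 1.947 = 1.947.
Areal scale at 5.9°: h·k = 1.000 × 1.005 = 1.005.
Ratio = 1.947/1.005 ≈ 1.94.

1.94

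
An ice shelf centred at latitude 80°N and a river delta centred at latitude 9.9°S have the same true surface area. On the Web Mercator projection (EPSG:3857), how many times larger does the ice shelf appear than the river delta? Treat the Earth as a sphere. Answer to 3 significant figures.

32.2

On Mercator, area is exaggerated by sec²φ = 1/cos²φ.
At 80°: sec²(80°) = 1/0.1736² = 33.16.
At 9.9°: sec²(9.9°) = 1/0.9851² = 1.030.
Ratio = 33.16/1.030 = cos²(9.9°)/cos²(80°) ≈ 32.2.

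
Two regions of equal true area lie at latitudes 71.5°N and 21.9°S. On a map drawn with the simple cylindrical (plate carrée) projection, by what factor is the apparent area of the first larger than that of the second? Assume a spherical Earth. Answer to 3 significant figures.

2.92

Plate carrée maps x = Rλ, y = Rφ. The meridian scale is h = 1 and the parallel scale is k = 1/cos φ = sec φ.
Areal scale at 71.5°: h·k = 1.000 × 3.152 = 3.152.
Areal scale at 21.9°: h·k = 1.000 × 1.078 = 1.078.
Ratio = 3.152/1.078 ≈ 2.92.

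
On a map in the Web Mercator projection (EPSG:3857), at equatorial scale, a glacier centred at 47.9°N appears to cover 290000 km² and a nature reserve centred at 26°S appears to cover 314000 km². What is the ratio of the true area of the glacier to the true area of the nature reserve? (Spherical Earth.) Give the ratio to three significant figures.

0.514

On Mercator the areal scale is sec²φ, so true area = apparent × cos²φ.
True area of glacier: 290000 × cos²(47.9°) = 290000 × 0.4495 = 130300 km².
True area of nature reserve: 314000 × cos²(26°) = 314000 × 0.8078 = 253700 km².
Ratio = 130300 / 253700 ≈ 0.514.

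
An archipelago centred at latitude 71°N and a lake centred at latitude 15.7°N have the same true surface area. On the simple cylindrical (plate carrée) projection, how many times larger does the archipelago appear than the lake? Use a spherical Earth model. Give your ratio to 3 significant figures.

Plate carrée maps x = Rλ, y = Rφ. The meridian scale is h = 1 and the parallel scale is k = 1/cos φ = sec φ.
Areal scale at 71°: h·k = 1.000 × 3.072 = 3.072.
Areal scale at 15.7°: h·k = 1.000 × 1.039 = 1.039.
Ratio = 3.072/1.039 ≈ 2.96.

2.96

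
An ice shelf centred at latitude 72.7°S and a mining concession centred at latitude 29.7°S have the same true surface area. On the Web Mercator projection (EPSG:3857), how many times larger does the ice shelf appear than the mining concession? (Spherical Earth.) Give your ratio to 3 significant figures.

On Mercator, area is exaggerated by sec²φ = 1/cos²φ.
At 72.7°: sec²(72.7°) = 1/0.2974² = 11.31.
At 29.7°: sec²(29.7°) = 1/0.8686² = 1.325.
Ratio = 11.31/1.325 = cos²(29.7°)/cos²(72.7°) ≈ 8.53.

8.53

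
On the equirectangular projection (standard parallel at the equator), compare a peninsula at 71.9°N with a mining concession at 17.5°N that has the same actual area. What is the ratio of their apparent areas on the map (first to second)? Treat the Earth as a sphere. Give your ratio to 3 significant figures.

3.07

Plate carrée maps x = Rλ, y = Rφ. The meridian scale is h = 1 and the parallel scale is k = 1/cos φ = sec φ.
Areal scale at 71.9°: h·k = 1.000 × 3.219 = 3.219.
Areal scale at 17.5°: h·k = 1.000 × 1.049 = 1.049.
Ratio = 3.219/1.049 ≈ 3.07.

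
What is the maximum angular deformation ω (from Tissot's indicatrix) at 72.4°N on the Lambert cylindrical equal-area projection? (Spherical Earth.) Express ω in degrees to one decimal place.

The Lambert cylindrical equal-area projection is the cylindrical equal-area projection with its standard parallel at the equator (φ₀ = 0). A cylindrical equal-area projection with standard parallel φ₀ has meridian scale h = cos φ / cos φ₀ and parallel scale k = cos φ₀ / cos φ (so areas are preserved, h·k = 1).
At 72.4°: h = 0.3024, k = 3.307; principal scales a = 3.307, b = 0.3024.
sin(ω/2) = (a − b)/(a + b) = 3.005/3.610 = 0.8325, so ω = 2 arcsin(0.8325) ≈ 112.7°.

112.7°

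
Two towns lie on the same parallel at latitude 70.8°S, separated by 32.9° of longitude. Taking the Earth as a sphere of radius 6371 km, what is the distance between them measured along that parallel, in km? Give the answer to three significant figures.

Arc length along a parallel = R cos φ · Δλ (with Δλ in radians).
= 6371 × cos 70.8° × (32.9° × π/180) = 6371 × 0.3289 × 0.5742 ≈ 1200 km.

1200 km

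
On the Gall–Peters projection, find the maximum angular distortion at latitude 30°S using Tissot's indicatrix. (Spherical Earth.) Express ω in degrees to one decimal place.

Gall–Peters is a cylindrical equal-area projection with standard parallels at ±45°. Cylindrical equal-area (φ₀ = 45°): h = cos φ / cos 45° along meridians, k = cos 45° / cos φ along parallels; h·k = 1.
At 30°: h = 1.225, k = 0.8165; principal scales a = 1.225, b = 0.8165.
sin(ω/2) = (a − b)/(a + b) = 0.4082/2.041 = 0.2000, so ω = 2 arcsin(0.2000) ≈ 23.1°.

23.1°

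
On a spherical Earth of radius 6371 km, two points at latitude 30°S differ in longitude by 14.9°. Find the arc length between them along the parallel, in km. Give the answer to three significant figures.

Arc length along a parallel = R cos φ · Δλ (with Δλ in radians).
= 6371 × cos 30° × (14.9° × π/180) = 6371 × 0.8660 × 0.2601 ≈ 1430 km.

1430 km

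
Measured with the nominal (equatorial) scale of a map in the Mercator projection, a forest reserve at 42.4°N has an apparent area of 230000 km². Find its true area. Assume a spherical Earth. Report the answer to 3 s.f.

125000 km²

Mercator is conformal, so the point scale is isotropic: h = k = sec φ = 1/cos φ.
Areal scale = k² = sec²φ = 1/cos²(42.4°) = 1/0.7385² = 1.834.
True area = apparent / (areal scale) = 230000 / 1.834 ≈ 125000 km².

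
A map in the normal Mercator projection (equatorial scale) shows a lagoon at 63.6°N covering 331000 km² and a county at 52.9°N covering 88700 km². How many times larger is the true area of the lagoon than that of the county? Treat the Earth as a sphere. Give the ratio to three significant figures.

2.03

Mercator's areal exaggeration is sec²φ; hence true area = (apparent area) · cos²φ.
True area of lagoon: 331000 × cos²(63.6°) = 331000 × 0.1977 = 65440 km².
True area of county: 88700 × cos²(52.9°) = 88700 × 0.3639 = 32270 km².
Ratio = 65440 / 32270 ≈ 2.03.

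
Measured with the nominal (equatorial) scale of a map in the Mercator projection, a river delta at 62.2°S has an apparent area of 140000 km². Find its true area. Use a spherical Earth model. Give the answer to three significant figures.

30500 km²

Mercator is conformal, so the point scale is isotropic: h = k = sec φ = 1/cos φ.
Areal scale = k² = sec²φ = 1/cos²(62.2°) = 1/0.4664² = 4.597.
True area = apparent / (areal scale) = 140000 / 4.597 ≈ 30500 km².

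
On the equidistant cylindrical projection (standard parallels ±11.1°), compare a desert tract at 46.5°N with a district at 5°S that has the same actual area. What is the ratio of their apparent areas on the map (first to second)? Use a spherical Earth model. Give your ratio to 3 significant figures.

1.45

With standard parallel φ₀ = 11.1°, the equirectangular projection gives x = Rλ cos φ₀, y = Rφ, so h = 1 and k = cos 11.1° / cos φ.
Areal scale at 46.5°: h·k = 1.000 × 1.426 = 1.426.
Areal scale at 5°: h·k = 1.000 × 0.9850 = 0.9850.
Ratio = 1.426/0.9850 ≈ 1.45.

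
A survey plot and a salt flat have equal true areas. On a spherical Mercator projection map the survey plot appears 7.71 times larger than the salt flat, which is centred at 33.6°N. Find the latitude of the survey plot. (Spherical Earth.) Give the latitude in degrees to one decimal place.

On Mercator, (apparent₁)/(apparent₂) = sec²φ₁ / sec²φ₂ when true areas are equal.
cos²φ₂ / cos²φ₁ = 7.71  ⇒  cos φ₁ = cos 33.6° / √7.71 = 0.8329/2.777 = 0.3000.
φ₁ = arccos(0.3000) ≈ 72.5°.

72.5°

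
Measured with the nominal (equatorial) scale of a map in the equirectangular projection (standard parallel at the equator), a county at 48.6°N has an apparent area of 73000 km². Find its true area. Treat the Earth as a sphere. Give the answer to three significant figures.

48300 km²

Plate carrée maps x = Rλ, y = Rφ. The meridian scale is h = 1 and the parallel scale is k = 1/cos φ = sec φ.
Areal scale = h·k = 1 × sec φ; at 48.6°, h = 1.000, k = 1.512, so h·k = 1.512.
True area = apparent / (areal scale) = 73000 / 1.512 ≈ 48300 km².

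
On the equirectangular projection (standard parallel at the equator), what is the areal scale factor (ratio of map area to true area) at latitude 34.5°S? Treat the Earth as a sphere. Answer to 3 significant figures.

Plate carrée maps x = Rλ, y = Rφ. The meridian scale is h = 1 and the parallel scale is k = 1/cos φ = sec φ.
Areal scale = h·k = 1 × sec φ; at 34.5°, h = 1.000, k = 1.213, so h·k = 1.213.

1.21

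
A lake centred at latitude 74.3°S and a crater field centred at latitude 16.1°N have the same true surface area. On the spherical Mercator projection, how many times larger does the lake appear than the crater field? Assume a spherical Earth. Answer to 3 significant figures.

On Mercator, area is exaggerated by sec²φ = 1/cos²φ.
At 74.3°: sec²(74.3°) = 1/0.2706² = 13.66.
At 16.1°: sec²(16.1°) = 1/0.9608² = 1.083.
Ratio = 13.66/1.083 = cos²(16.1°)/cos²(74.3°) ≈ 12.6.

12.6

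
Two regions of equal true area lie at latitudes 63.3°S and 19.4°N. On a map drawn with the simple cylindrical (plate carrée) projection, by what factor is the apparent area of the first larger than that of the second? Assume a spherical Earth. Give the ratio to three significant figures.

2.10

For the equirectangular projection with φ₀ = 0 (plate carrée), h = 1 along meridians and k = sec φ along parallels.
Areal scale at 63.3°: h·k = 1.000 × 2.226 = 2.226.
Areal scale at 19.4°: h·k = 1.000 × 1.060 = 1.060.
Ratio = 2.226/1.060 ≈ 2.10.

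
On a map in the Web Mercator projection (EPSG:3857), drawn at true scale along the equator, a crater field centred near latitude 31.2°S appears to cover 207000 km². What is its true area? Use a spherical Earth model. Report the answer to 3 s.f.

151000 km²

For Mercator, h = k = sec φ (a conformal cylindrical projection has a single point scale, 1/cos φ).
Areal scale = k² = sec²φ = 1/cos²(31.2°) = 1/0.8554² = 1.367.
True area = apparent / (areal scale) = 207000 / 1.367 ≈ 151000 km².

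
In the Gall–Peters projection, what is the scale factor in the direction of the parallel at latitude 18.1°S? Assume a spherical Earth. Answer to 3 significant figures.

The Gall–Peters projection is cylindrical equal-area with φ₀ = 45°. Cylindrical equal-area (φ₀ = 45°): h = cos φ / cos 45° along meridians, k = cos 45° / cos φ along parallels; h·k = 1.
k = cos 45° / cos 18.1° = 0.7071/0.9505 = 0.7439.

0.744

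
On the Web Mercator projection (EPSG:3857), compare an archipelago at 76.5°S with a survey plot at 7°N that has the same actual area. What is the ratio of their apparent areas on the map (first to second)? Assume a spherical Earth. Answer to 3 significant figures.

Mercator areal scale is sec²φ.
At 76.5°: sec²(76.5°) = 1/0.2334² = 18.35.
At 7°: sec²(7°) = 1/0.9925² = 1.015.
Ratio = 18.35/1.015 = cos²(7°)/cos²(76.5°) ≈ 18.1.

18.1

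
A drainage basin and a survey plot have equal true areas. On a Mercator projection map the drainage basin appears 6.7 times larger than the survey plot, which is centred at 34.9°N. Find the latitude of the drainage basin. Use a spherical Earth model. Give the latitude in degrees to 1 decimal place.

On Mercator, (apparent₁)/(apparent₂) = sec²φ₁ / sec²φ₂ when true areas are equal.
cos²φ₂ / cos²φ₁ = 6.7  ⇒  cos φ₁ = cos 34.9° / √6.7 = 0.8202/2.588 = 0.3169.
φ₁ = arccos(0.3169) ≈ 71.5°.

71.5°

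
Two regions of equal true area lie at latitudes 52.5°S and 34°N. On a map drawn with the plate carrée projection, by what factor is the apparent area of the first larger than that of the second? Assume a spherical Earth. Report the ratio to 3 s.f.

1.36

Plate carrée maps x = Rλ, y = Rφ. The meridian scale is h = 1 and the parallel scale is k = 1/cos φ = sec φ.
Areal scale at 52.5°: h·k = 1.000 × 1.643 = 1.643.
Areal scale at 34°: h·k = 1.000 × 1.206 = 1.206.
Ratio = 1.643/1.206 ≈ 1.36.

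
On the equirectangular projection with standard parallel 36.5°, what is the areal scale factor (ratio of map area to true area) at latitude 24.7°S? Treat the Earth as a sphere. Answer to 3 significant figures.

0.885

With standard parallel φ₀ = 36.5°, the equirectangular projection gives x = Rλ cos φ₀, y = Rφ, so h = 1 and k = cos 36.5° / cos φ.
Areal scale = h·k = 1 × cos φ₀ / cos φ; at 24.7°, h = 1.000, k = 0.8848, so h·k = 0.8848.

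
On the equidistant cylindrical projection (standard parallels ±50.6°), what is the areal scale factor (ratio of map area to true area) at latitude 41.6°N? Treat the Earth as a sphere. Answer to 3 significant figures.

0.849

In the equirectangular projection with standard parallel φ₀ = 50.6° (x = Rλ cos φ₀, y = Rφ), meridians are true-scale (h = 1) and the parallel scale is k = cos φ₀ / cos φ.
Areal scale = h·k = 1 × cos φ₀ / cos φ; at 41.6°, h = 1.000, k = 0.8488, so h·k = 0.8488.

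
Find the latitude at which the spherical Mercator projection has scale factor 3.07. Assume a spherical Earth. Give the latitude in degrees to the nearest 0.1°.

71.0°

Mercator scale is k = sec φ = 1/cos φ.
1/cos φ = 3.07  ⇒  cos φ = 0.3257  ⇒  φ = arccos(0.3257) ≈ 71.0°.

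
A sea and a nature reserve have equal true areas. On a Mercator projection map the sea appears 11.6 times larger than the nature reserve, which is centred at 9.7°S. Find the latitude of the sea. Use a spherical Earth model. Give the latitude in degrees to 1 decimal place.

On Mercator, (apparent₁)/(apparent₂) = sec²φ₁ / sec²φ₂ when true areas are equal.
cos²φ₂ / cos²φ₁ = 11.6  ⇒  cos φ₁ = cos 9.7° / √11.6 = 0.9857/3.406 = 0.2894.
φ₁ = arccos(0.2894) ≈ 73.2°.

73.2°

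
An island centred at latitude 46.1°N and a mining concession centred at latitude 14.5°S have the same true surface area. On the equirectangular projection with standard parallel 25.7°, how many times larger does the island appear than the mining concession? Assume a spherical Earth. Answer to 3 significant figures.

In the equirectangular projection with standard parallel φ₀ = 25.7° (x = Rλ cos φ₀, y = Rφ), meridians are true-scale (h = 1) and the parallel scale is k = cos φ₀ / cos φ.
Areal scale at 46.1°: h·k = 1.000 × 1.300 = 1.300.
Areal scale at 14.5°: h·k = 1.000 × 0.9307 = 0.9307.
Ratio = 1.300/0.9307 ≈ 1.40.

1.40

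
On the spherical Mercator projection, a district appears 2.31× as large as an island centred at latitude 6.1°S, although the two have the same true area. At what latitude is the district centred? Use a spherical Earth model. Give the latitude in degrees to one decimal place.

Mercator areal scale is sec²φ, so apparent-area ratio = sec²φ₁ / sec²φ₂ = cos²φ₂ / cos²φ₁.
cos²φ₂ / cos²φ₁ = 2.31  ⇒  cos φ₁ = cos 6.1° / √2.31 = 0.9943/1.520 = 0.6542.
φ₁ = arccos(0.6542) ≈ 49.1°.

49.1°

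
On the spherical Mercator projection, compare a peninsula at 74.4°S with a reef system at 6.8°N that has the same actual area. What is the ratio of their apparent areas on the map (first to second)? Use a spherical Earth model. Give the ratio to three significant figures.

Mercator areal scale is sec²φ.
At 74.4°: sec²(74.4°) = 1/0.2689² = 13.83.
At 6.8°: sec²(6.8°) = 1/0.9930² = 1.014.
Ratio = 13.83/1.014 = cos²(6.8°)/cos²(74.4°) ≈ 13.6.

13.6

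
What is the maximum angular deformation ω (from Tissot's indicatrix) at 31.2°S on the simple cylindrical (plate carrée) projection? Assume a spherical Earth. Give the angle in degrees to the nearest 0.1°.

8.9°

For the equirectangular projection with φ₀ = 0 (plate carrée), h = 1 along meridians and k = sec φ along parallels.
At 31.2°: h = 1.000, k = 1.169; principal scales a = 1.169, b = 1.000.
sin(ω/2) = (a − b)/(a + b) = 0.1691/2.169 = 0.07796, so ω = 2 arcsin(0.07796) ≈ 8.9°.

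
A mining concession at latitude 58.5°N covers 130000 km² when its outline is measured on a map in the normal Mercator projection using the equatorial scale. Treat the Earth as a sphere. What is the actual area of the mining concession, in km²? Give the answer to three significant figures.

For Mercator, h = k = sec φ (a conformal cylindrical projection has a single point scale, 1/cos φ).
Areal scale = k² = sec²φ = 1/cos²(58.5°) = 1/0.5225² = 3.663.
True area = apparent / (areal scale) = 130000 / 3.663 ≈ 35500 km².

35500 km²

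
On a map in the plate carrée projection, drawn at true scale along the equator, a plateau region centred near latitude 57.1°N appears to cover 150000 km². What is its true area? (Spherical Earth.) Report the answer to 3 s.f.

81500 km²

In the plate carrée (x = Rλ, y = Rφ), meridians are true-scale (h = 1) and parallels are stretched by k = sec φ.
Areal scale = h·k = 1 × sec φ; at 57.1°, h = 1.000, k = 1.841, so h·k = 1.841.
True area = apparent / (areal scale) = 150000 / 1.841 ≈ 81500 km².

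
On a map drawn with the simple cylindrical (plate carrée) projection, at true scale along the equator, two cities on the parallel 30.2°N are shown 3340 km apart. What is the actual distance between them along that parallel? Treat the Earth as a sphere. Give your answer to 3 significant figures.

Plate carrée maps x = Rλ, y = Rφ. The meridian scale is h = 1 and the parallel scale is k = 1/cos φ = sec φ.
Along the parallel at 30.2°, map distances are exaggerated by k = sec 30.2° = 1.157.
True distance = 3340 / 1.157 = 3340 × cos 30.2° ≈ 2890 km.

2890 km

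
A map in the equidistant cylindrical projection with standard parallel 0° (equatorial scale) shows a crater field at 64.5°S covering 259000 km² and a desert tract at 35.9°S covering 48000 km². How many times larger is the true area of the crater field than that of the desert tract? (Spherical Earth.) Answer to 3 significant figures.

On the plate carrée, areal scale = h·k = 1 × sec φ, so true area = apparent × cos φ.
True area of crater field: 259000 × cos(64.5°) = 259000 × 0.4305 = 111500 km².
True area of desert tract: 48000 × cos(35.9°) = 48000 × 0.8100 = 38880 km².
Ratio = 111500 / 38880 ≈ 2.87.

2.87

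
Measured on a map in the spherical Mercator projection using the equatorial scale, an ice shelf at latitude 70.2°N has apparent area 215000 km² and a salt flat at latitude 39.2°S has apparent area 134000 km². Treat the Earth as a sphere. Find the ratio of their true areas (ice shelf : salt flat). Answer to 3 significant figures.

0.307

Mercator's areal exaggeration is sec²φ; hence true area = (apparent area) · cos²φ.
True area of ice shelf: 215000 × cos²(70.2°) = 215000 × 0.1147 = 24670 km².
True area of salt flat: 134000 × cos²(39.2°) = 134000 × 0.6005 = 80470 km².
Ratio = 24670 / 80470 ≈ 0.307.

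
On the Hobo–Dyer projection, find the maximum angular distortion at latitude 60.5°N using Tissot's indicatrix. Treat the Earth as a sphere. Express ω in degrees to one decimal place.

52.7°

Hobo–Dyer is a cylindrical equal-area projection with standard parallels at ±37.5°. Cylindrical equal-area (φ₀ = 37.5°): h = cos φ / cos 37.5° along meridians, k = cos 37.5° / cos φ along parallels; h·k = 1.
At 60.5°: h = 0.6207, k = 1.611; principal scales a = 1.611, b = 0.6207.
sin(ω/2) = (a − b)/(a + b) = 0.9904/2.232 = 0.4438, so ω = 2 arcsin(0.4438) ≈ 52.7°.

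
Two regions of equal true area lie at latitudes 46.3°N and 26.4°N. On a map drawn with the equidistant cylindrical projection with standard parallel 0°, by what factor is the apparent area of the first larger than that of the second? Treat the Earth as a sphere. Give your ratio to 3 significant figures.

1.30

For the equirectangular projection with φ₀ = 0 (plate carrée), h = 1 along meridians and k = sec φ along parallels.
Areal scale at 46.3°: h·k = 1.000 × 1.447 = 1.447.
Areal scale at 26.4°: h·k = 1.000 × 1.116 = 1.116.
Ratio = 1.447/1.116 ≈ 1.30.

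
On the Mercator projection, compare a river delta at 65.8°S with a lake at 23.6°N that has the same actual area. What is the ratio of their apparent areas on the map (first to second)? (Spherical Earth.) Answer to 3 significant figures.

5.00

Mercator is conformal with k = sec φ, so areal scale = k² = sec²φ.
At 65.8°: sec²(65.8°) = 1/0.4099² = 5.951.
At 23.6°: sec²(23.6°) = 1/0.9164² = 1.191.
Ratio = 5.951/1.191 = cos²(23.6°)/cos²(65.8°) ≈ 5.00.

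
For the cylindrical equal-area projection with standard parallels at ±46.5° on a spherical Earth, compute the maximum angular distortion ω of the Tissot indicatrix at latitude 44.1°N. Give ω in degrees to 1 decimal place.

A cylindrical equal-area projection with standard parallel φ₀ has meridian scale h = cos φ / cos φ₀ and parallel scale k = cos φ₀ / cos φ (so areas are preserved, h·k = 1).
At 44.1°: h = 1.043, k = 0.9585; principal scales a = 1.043, b = 0.9585.
sin(ω/2) = (a − b)/(a + b) = 0.08471/2.002 = 0.04232, so ω = 2 arcsin(0.04232) ≈ 4.9°.

4.9°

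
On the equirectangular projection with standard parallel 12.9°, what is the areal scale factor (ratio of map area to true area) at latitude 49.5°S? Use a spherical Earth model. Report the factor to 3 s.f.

1.50

The equidistant cylindrical projection with φ₀ = 12.9° has h = 1 (meridians true) and k = cos φ₀ / cos φ along parallels.
Areal scale = h·k = 1 × cos φ₀ / cos φ; at 49.5°, h = 1.000, k = 1.501, so h·k = 1.501.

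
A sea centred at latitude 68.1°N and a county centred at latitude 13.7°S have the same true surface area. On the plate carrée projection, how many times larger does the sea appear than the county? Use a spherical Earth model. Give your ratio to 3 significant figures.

2.60

In the plate carrée (x = Rλ, y = Rφ), meridians are true-scale (h = 1) and parallels are stretched by k = sec φ.
Areal scale at 68.1°: h·k = 1.000 × 2.681 = 2.681.
Areal scale at 13.7°: h·k = 1.000 × 1.029 = 1.029.
Ratio = 2.681/1.029 ≈ 2.60.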